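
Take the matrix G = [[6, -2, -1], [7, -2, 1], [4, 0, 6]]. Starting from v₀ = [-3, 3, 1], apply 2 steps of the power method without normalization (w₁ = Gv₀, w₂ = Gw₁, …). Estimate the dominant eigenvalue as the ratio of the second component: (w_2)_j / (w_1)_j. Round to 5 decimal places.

w1 = Gv₀ = (-25, -26, -6)
w2 = Gw1 = (-92, -129, -136)
Ratio at component: -129 / -26 = 4.96154

4.96154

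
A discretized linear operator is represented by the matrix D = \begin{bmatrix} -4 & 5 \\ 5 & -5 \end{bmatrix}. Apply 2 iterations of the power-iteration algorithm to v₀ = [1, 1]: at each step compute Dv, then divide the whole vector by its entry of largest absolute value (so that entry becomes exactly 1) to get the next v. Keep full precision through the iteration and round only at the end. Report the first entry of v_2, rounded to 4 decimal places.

-0.8000

Dv0 = (1.00000, 0.00000); divide by 1.00000 → v1 = (1.00000, 0.00000)
Dv1 = (-4.00000, 5.00000); divide by 5.00000 → v2 = (-0.80000, 1.00000)
Requested entry of v2: -4/5 = -0.8000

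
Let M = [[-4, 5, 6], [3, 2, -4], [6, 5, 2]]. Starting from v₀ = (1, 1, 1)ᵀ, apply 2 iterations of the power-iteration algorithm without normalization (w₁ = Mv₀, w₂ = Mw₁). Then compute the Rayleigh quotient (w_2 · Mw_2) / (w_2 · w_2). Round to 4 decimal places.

w1 = Mv₀ = ((-4)·1 + 5·1 + 6·1; 3·1 + 2·1 + (-4)·1; 6·1 + 5·1 + 2·1) = (7, 1, 13)
w2 = Mw1 = ((-4)·7 + 5·1 + 6·13; 3·7 + 2·1 + (-4)·13; 6·7 + 5·1 + 2·13) = (55, -29, 73)
Mw2 = (73, -185, 331)
w2·Mw2 = 55·73 + (-29)·(-185) + 73·331 = 33543; w2·w2 = 55·55 + (-29)·(-29) + 73·73 = 9195
λ ≈ 33543/9195 = 3.6480

λ ≈ 3.6480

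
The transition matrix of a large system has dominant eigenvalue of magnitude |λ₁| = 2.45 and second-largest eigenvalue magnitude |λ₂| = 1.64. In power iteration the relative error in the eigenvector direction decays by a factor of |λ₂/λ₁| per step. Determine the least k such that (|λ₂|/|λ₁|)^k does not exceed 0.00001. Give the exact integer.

|λ₂/λ₁| = 1.64/2.45 = 0.66939
Need k ≥ ln(0.00001) / ln(0.66939) = -11.5129 / -0.4014 ≈ 28.683
Smallest integer k satisfying the bound: 29

29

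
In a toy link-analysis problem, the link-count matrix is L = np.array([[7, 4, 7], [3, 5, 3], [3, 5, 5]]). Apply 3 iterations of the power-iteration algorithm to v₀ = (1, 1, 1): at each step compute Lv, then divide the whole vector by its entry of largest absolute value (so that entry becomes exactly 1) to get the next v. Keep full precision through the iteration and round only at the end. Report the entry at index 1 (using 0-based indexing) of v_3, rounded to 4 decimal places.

0.5623

Lv0 = (18.00000, 11.00000, 13.00000); divide by 18.00000 → v1 = (1.00000, 0.61111, 0.72222)
Lv1 = (14.50000, 8.22222, 9.66667); divide by 14.50000 → v2 = (1.00000, 0.56705, 0.66667)
Lv2 = (13.93487, 7.83525, 9.16858); divide by 13.93487 → v3 = (1.00000, 0.56228, 0.65796)
Requested entry of v3: 2045/3637 = 0.5623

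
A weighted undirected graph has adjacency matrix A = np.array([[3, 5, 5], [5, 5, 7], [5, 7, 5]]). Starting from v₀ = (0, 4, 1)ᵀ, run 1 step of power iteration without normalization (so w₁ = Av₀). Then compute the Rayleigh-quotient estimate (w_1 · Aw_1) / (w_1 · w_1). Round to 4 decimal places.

λ ≈ 15.7343

w1 = Av₀ = (3·0 + 5·4 + 5·1; 5·0 + 5·4 + 7·1; 5·0 + 7·4 + 5·1) = (25, 27, 33)
Aw1 = (375, 491, 479)
w1·Aw1 = 25·375 + 27·491 + 33·479 = 38439; w1·w1 = 25·25 + 27·27 + 33·33 = 2443
λ ≈ 38439/2443 = 15.7343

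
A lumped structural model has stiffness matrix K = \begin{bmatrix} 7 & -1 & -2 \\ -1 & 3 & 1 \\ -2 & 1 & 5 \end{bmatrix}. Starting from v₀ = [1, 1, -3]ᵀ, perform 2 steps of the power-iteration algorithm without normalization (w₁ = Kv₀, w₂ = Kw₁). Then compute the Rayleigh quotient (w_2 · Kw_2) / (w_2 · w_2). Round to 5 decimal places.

w1 = Kv₀ = (12, -1, -16)
w2 = Kw1 = (117, -31, -105)
Kw2 = (1060, -315, -790)
w2·Kw2 = 117·1060 + (-31)·(-315) + (-105)·(-790) = 216735; w2·w2 = 117·117 + (-31)·(-31) + (-105)·(-105) = 25675
λ ≈ 216735/25675 = 8.44148

8.44148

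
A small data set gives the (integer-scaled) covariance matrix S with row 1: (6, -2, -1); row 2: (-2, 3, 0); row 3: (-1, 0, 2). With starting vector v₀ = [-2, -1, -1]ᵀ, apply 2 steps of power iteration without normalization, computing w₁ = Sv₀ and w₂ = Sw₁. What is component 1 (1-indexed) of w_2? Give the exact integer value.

w1 = Sv₀ = (6·(-2) + (-2)·(-1) + (-1)·(-1); (-2)·(-2) + 3·(-1) + 0·(-1); (-1)·(-2) + 0·(-1) + 2·(-1)) = (-9, 1, 0)
w2 = Sw1 = (6·(-9) + (-2)·1 + (-1)·0; (-2)·(-9) + 3·1 + 0·0; (-1)·(-9) + 0·1 + 2·0) = (-56, 21, 9)
The requested component of w2 is -56.

-56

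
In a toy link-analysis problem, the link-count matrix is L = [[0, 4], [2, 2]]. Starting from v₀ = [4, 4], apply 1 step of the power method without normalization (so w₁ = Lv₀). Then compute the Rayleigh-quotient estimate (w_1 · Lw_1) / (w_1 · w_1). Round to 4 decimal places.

λ ≈ 4.0000

w1 = Lv₀ = (16, 16)
Lw1 = (64, 64)
w1·Lw1 = 16·64 + 16·64 = 2048; w1·w1 = 16·16 + 16·16 = 512
λ ≈ 2048/512 = 4.0000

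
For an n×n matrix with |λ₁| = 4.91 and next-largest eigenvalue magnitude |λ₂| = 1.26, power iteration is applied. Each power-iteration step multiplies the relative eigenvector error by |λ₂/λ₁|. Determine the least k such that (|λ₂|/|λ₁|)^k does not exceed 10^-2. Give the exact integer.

|λ₂/λ₁| = 1.26/4.91 = 0.25662
Need k ≥ ln(10^-2) / ln(0.25662) = -4.6052 / -1.3602 ≈ 3.386
Smallest integer k satisfying the bound: 4

4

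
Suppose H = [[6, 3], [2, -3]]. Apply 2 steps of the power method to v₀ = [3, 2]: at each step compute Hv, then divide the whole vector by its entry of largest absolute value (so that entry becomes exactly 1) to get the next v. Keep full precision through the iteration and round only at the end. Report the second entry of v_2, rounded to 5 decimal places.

0.33333

Hv0 = (24.000000, 0.000000); divide by 24.000000 → v1 = (1.000000, 0.000000)
Hv1 = (6.000000, 2.000000); divide by 6.000000 → v2 = (1.000000, 0.333333)
Requested entry of v2: 48/144 = 0.33333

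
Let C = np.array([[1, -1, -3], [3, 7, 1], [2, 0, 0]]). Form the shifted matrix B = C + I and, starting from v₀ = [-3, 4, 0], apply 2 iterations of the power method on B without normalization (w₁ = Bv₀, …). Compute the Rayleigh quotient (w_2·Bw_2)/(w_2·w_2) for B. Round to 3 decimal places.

μ ≈ 7.122

B = C + I has rows (2, -1, -3); (3, 8, 1); (2, 0, 1)
w1 = Bv₀ = (2·(-3) + (-1)·4 + (-3)·0; 3·(-3) + 8·4 + 1·0; 2·(-3) + 0·4 + 1·0) = (-10, 23, -6)
w2 = Bw1 = (2·(-10) + (-1)·23 + (-3)·(-6); 3·(-10) + 8·23 + 1·(-6); 2·(-10) + 0·23 + 1·(-6)) = (-25, 148, -26)
Bw2 = (-120, 1083, -76)
w2·Bw2 = 165260; w2·w2 = 23205; μ ≈ 165260/23205 = 7.122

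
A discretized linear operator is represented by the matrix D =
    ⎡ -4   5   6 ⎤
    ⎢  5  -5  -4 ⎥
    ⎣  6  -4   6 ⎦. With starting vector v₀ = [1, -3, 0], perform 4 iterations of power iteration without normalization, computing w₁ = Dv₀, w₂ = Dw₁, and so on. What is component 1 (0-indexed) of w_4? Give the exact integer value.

-39454

w1 = Dv₀ = ((-4)·1 + 5·(-3) + 6·0; 5·1 + (-5)·(-3) + (-4)·0; 6·1 + (-4)·(-3) + 6·0) = (-19, 20, 18)
w2 = Dw1 = ((-4)·(-19) + 5·20 + 6·18; 5·(-19) + (-5)·20 + (-4)·18; 6·(-19) + (-4)·20 + 6·18) = (284, -267, -86)
w3 = Dw2 = (-2987, 3099, 2256)
w4 = Dw3 = (40979, -39454, -16782)
The requested component of w4 is -39454.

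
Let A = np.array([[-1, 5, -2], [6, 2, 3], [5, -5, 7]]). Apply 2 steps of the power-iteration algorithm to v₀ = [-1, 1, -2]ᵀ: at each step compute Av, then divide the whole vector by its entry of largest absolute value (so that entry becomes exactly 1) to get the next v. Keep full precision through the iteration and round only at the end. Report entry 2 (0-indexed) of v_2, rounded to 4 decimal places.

Av0 = (10.00000, -10.00000, -24.00000); divide by -24.00000 → v1 = (-0.41667, 0.41667, 1.00000)
Av1 = (0.50000, 1.33333, 2.83333); divide by 2.83333 → v2 = (0.17647, 0.47059, 1.00000)
Requested entry of v2: -68/-68 = 1.0000

1.0000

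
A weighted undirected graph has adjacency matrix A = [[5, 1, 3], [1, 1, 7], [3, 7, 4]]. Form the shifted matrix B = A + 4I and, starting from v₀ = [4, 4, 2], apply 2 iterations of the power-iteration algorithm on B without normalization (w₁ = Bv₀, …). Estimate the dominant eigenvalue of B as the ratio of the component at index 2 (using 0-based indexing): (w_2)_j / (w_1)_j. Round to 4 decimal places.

B = A + 4I has rows (9, 1, 3); (1, 5, 7); (3, 7, 8)
w1 = Bv₀ = (9·4 + 1·4 + 3·2; 1·4 + 5·4 + 7·2; 3·4 + 7·4 + 8·2) = (46, 38, 56)
w2 = Bw1 = (9·46 + 1·38 + 3·56; 1·46 + 5·38 + 7·56; 3·46 + 7·38 + 8·56) = (620, 628, 852)
Ratio: 852/56 = 15.2143

μ ≈ 15.2143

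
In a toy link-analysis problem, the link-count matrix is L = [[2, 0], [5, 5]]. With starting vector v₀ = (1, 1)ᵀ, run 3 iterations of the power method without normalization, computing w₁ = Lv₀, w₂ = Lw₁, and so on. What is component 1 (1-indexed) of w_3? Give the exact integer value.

8

w1 = Lv₀ = (2·1 + 0·1; 5·1 + 5·1) = (2, 10)
w2 = Lw1 = (2·2 + 0·10; 5·2 + 5·10) = (4, 60)
w3 = Lw2 = (8, 320)
The requested component of w3 is 8.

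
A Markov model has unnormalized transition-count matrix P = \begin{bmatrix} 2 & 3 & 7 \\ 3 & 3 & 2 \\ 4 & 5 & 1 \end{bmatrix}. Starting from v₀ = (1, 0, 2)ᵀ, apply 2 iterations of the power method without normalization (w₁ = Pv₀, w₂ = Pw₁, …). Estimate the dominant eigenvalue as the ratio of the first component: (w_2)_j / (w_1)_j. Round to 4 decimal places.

λ ≈ 5.9375

w1 = Pv₀ = (16, 7, 6)
w2 = Pw1 = (95, 81, 105)
Ratio at component: 95 / 16 = 5.9375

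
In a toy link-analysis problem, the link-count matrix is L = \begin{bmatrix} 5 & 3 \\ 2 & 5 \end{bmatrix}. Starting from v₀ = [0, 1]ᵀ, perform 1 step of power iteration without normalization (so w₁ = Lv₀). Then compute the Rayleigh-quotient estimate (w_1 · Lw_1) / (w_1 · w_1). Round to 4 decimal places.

w1 = Lv₀ = (3, 5)
Lw1 = (30, 31)
w1·Lw1 = 3·30 + 5·31 = 245; w1·w1 = 3·3 + 5·5 = 34
λ ≈ 245/34 = 7.2059

7.2059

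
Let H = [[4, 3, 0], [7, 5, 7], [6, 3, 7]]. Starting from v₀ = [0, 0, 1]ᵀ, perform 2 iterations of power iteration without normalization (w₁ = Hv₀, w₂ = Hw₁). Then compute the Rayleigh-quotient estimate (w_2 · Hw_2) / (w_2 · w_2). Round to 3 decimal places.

12.632

w1 = Hv₀ = (4·0 + 3·0 + 0·1; 7·0 + 5·0 + 7·1; 6·0 + 3·0 + 7·1) = (0, 7, 7)
w2 = Hw1 = (4·0 + 3·7 + 0·7; 7·0 + 5·7 + 7·7; 6·0 + 3·7 + 7·7) = (21, 84, 70)
Hw2 = (336, 1057, 868)
w2·Hw2 = 21·336 + 84·1057 + 70·868 = 156604; w2·w2 = 21·21 + 84·84 + 70·70 = 12397
λ ≈ 156604/12397 = 12.632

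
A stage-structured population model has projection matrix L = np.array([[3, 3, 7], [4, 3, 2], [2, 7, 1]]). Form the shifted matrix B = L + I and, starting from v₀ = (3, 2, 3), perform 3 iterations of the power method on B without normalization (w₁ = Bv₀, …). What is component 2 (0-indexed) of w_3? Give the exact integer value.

3640

B = L + I has rows (4, 3, 7); (4, 4, 2); (2, 7, 2)
w1 = Bv₀ = (4·3 + 3·2 + 7·3; 4·3 + 4·2 + 2·3; 2·3 + 7·2 + 2·3) = (39, 26, 26)
w2 = Bw1 = (4·39 + 3·26 + 7·26; 4·39 + 4·26 + 2·26; 2·39 + 7·26 + 2·26) = (416, 312, 312)
w3 = Bw2 = (4784, 3536, 3640)
Requested component of w3: 3640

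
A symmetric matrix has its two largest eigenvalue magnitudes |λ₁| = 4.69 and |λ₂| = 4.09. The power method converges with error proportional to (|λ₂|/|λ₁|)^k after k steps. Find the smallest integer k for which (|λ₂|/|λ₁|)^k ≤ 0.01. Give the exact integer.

34

|λ₂/λ₁| = 4.09/4.69 = 0.87207
Need k ≥ ln(0.01) / ln(0.87207) = -4.6052 / -0.1369 ≈ 33.642
Smallest integer k satisfying the bound: 34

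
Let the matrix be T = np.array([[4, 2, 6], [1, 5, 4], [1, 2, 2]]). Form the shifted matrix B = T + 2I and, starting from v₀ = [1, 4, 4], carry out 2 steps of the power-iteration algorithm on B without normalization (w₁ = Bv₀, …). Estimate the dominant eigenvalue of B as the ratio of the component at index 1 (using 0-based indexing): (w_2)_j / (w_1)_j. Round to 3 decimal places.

B = T + 2I has rows (6, 2, 6); (1, 7, 4); (1, 2, 4)
w1 = Bv₀ = (38, 45, 25)
w2 = Bw1 = (468, 453, 228)
Ratio: 453/45 = 10.067

10.067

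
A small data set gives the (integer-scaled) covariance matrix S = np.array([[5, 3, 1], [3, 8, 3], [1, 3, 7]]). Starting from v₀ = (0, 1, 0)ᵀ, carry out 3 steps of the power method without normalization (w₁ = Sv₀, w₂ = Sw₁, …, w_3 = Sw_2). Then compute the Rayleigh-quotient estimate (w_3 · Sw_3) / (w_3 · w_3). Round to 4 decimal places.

11.8276

w1 = Sv₀ = (3, 8, 3)
w2 = Sw1 = (42, 82, 48)
w3 = Sw2 = (504, 926, 624)
Sw3 = (5922, 10792, 7650)
w3·Sw3 = 504·5922 + 926·10792 + 624·7650 = 17751680; w3·w3 = 504·504 + 926·926 + 624·624 = 1500868
λ ≈ 17751680/1500868 = 11.8276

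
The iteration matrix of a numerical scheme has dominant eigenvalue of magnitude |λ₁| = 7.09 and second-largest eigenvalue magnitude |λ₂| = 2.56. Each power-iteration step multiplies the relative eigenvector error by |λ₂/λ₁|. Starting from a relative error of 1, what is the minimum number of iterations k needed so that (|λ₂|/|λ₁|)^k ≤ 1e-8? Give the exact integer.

19

|λ₂/λ₁| = 2.56/7.09 = 0.36107
Need k ≥ ln(1e-8) / ln(0.36107) = -18.4207 / -1.0187 ≈ 18.083
Smallest integer k satisfying the bound: 19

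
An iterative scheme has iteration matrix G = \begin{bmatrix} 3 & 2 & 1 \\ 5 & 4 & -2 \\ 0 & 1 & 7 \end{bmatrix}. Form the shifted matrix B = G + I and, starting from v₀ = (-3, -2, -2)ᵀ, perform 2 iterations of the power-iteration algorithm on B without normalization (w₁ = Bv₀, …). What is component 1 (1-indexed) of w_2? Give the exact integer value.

B = G + I has rows (4, 2, 1); (5, 5, -2); (0, 1, 8)
w1 = Bv₀ = (4·(-3) + 2·(-2) + 1·(-2); 5·(-3) + 5·(-2) + (-2)·(-2); 0·(-3) + 1·(-2) + 8·(-2)) = (-18, -21, -18)
w2 = Bw1 = (4·(-18) + 2·(-21) + 1·(-18); 5·(-18) + 5·(-21) + (-2)·(-18); 0·(-18) + 1·(-21) + 8·(-18)) = (-132, -159, -165)
Requested component of w2: -132

-132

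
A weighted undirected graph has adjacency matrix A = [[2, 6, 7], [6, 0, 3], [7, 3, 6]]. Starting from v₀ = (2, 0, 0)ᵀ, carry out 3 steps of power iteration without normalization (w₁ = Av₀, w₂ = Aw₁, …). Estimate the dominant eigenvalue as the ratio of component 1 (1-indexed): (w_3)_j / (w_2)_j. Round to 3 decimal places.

w1 = Av₀ = (2·2 + 6·0 + 7·0; 6·2 + 0·0 + 3·0; 7·2 + 3·0 + 6·0) = (4, 12, 14)
w2 = Aw1 = (2·4 + 6·12 + 7·14; 6·4 + 0·12 + 3·14; 7·4 + 3·12 + 6·14) = (178, 66, 148)
w3 = Aw2 = (1788, 1512, 2332)
Ratio at component: 1788 / 178 = 10.045

10.045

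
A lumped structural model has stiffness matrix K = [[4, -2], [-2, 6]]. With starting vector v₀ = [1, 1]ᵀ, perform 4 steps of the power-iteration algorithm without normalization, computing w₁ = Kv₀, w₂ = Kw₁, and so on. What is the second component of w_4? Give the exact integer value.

800

w1 = Kv₀ = (4·1 + (-2)·1; (-2)·1 + 6·1) = (2, 4)
w2 = Kw1 = (4·2 + (-2)·4; (-2)·2 + 6·4) = (0, 20)
w3 = Kw2 = (-40, 120)
w4 = Kw3 = (-400, 800)
The requested component of w4 is 800.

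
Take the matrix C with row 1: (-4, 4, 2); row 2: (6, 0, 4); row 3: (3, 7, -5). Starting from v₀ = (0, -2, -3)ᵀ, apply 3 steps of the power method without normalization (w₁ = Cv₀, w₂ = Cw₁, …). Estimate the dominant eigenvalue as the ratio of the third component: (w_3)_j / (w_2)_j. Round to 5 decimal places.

-0.95420

w1 = Cv₀ = ((-4)·0 + 4·(-2) + 2·(-3); 6·0 + 0·(-2) + 4·(-3); 3·0 + 7·(-2) + (-5)·(-3)) = (-14, -12, 1)
w2 = Cw1 = ((-4)·(-14) + 4·(-12) + 2·1; 6·(-14) + 0·(-12) + 4·1; 3·(-14) + 7·(-12) + (-5)·1) = (10, -80, -131)
w3 = Cw2 = (-622, -464, 125)
Ratio at component: 125 / -131 = -0.95420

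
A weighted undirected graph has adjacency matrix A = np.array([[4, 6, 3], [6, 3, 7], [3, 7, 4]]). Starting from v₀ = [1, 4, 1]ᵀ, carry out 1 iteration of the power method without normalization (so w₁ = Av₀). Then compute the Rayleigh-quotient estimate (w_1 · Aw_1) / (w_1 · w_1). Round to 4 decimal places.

λ ≈ 13.7599

w1 = Av₀ = (31, 25, 35)
Aw1 = (379, 506, 408)
w1·Aw1 = 31·379 + 25·506 + 35·408 = 38679; w1·w1 = 31·31 + 25·25 + 35·35 = 2811
λ ≈ 38679/2811 = 13.7599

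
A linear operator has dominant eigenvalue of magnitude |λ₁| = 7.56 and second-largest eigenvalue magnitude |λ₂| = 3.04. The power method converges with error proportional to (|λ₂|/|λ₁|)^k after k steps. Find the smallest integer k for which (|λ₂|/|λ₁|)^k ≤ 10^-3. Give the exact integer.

|λ₂/λ₁| = 3.04/7.56 = 0.40212
Need k ≥ ln(10^-3) / ln(0.40212) = -6.9078 / -0.9110 ≈ 7.582
Smallest integer k satisfying the bound: 8

8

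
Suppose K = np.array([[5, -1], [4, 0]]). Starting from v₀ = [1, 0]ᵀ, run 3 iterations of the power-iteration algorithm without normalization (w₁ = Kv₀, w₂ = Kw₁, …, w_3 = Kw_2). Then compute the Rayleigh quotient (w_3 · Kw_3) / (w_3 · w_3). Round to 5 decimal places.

w1 = Kv₀ = (5, 4)
w2 = Kw1 = (21, 20)
w3 = Kw2 = (85, 84)
Kw3 = (341, 340)
w3·Kw3 = 85·341 + 84·340 = 57545; w3·w3 = 85·85 + 84·84 = 14281
λ ≈ 57545/14281 = 4.02948

4.02948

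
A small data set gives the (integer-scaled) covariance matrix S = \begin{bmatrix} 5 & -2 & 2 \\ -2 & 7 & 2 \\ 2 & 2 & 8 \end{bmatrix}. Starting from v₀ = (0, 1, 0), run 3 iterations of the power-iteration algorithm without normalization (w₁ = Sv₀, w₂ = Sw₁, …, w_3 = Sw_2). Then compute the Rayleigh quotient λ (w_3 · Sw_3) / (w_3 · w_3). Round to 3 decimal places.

9.065

w1 = Sv₀ = (-2, 7, 2)
w2 = Sw1 = (-20, 57, 26)
w3 = Sw2 = (-162, 491, 282)
Sw3 = (-1228, 4325, 2914)
w3·Sw3 = (-162)·(-1228) + 491·4325 + 282·2914 = 3144259; w3·w3 = (-162)·(-162) + 491·491 + 282·282 = 346849
λ ≈ 3144259/346849 = 9.065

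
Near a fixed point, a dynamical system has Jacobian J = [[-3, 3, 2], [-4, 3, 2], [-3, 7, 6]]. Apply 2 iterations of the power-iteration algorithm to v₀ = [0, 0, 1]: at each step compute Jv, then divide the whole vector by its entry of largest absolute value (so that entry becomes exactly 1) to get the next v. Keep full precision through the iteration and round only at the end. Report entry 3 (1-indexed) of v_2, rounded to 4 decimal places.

Jv0 = (2.00000, 2.00000, 6.00000); divide by 6.00000 → v1 = (0.33333, 0.33333, 1.00000)
Jv1 = (2.00000, 1.66667, 7.33333); divide by 7.33333 → v2 = (0.27273, 0.22727, 1.00000)
Requested entry of v2: 44/44 = 1.0000

1.0000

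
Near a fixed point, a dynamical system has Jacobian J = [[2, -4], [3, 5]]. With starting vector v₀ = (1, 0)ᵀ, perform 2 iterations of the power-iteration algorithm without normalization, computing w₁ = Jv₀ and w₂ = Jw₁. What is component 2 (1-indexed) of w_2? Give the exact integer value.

w1 = Jv₀ = (2·1 + (-4)·0; 3·1 + 5·0) = (2, 3)
w2 = Jw1 = (2·2 + (-4)·3; 3·2 + 5·3) = (-8, 21)
The requested component of w2 is 21.

21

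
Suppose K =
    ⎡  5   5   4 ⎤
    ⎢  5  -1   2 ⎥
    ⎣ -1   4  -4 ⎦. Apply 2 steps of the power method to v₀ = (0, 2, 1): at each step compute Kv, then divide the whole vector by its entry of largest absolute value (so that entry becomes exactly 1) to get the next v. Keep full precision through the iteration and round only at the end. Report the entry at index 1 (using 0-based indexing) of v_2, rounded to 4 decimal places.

Kv0 = (14.00000, 0.00000, 4.00000); divide by 14.00000 → v1 = (1.00000, 0.00000, 0.28571)
Kv1 = (6.14286, 5.57143, -2.14286); divide by 6.14286 → v2 = (1.00000, 0.90698, -0.34884)
Requested entry of v2: 78/86 = 0.9070

0.9070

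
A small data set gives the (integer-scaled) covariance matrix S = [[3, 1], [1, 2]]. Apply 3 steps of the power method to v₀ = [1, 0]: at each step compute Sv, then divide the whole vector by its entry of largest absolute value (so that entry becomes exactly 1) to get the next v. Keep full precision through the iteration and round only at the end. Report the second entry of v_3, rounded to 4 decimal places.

0.5714

Sv0 = (3.00000, 1.00000); divide by 3.00000 → v1 = (1.00000, 0.33333)
Sv1 = (3.33333, 1.66667); divide by 3.33333 → v2 = (1.00000, 0.50000)
Sv2 = (3.50000, 2.00000); divide by 3.50000 → v3 = (1.00000, 0.57143)
Requested entry of v3: 20/35 = 0.5714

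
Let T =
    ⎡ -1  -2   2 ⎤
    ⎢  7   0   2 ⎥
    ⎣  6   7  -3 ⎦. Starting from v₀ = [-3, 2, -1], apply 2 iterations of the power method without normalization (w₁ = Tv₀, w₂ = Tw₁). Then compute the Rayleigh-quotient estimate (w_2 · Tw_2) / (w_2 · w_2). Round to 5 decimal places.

λ ≈ -3.86445

w1 = Tv₀ = ((-1)·(-3) + (-2)·2 + 2·(-1); 7·(-3) + 0·2 + 2·(-1); 6·(-3) + 7·2 + (-3)·(-1)) = (-3, -23, -1)
w2 = Tw1 = ((-1)·(-3) + (-2)·(-23) + 2·(-1); 7·(-3) + 0·(-23) + 2·(-1); 6·(-3) + 7·(-23) + (-3)·(-1)) = (47, -23, -176)
Tw2 = (-353, -23, 649)
w2·Tw2 = 47·(-353) + (-23)·(-23) + (-176)·649 = -130286; w2·w2 = 47·47 + (-23)·(-23) + (-176)·(-176) = 33714
λ ≈ -130286/33714 = -3.86445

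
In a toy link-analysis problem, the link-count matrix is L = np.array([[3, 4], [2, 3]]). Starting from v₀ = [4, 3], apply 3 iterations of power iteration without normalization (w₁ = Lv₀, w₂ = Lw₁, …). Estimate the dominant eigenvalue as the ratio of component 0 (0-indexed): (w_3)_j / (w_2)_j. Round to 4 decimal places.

5.8286

w1 = Lv₀ = (3·4 + 4·3; 2·4 + 3·3) = (24, 17)
w2 = Lw1 = (3·24 + 4·17; 2·24 + 3·17) = (140, 99)
w3 = Lw2 = (816, 577)
Ratio at component: 816 / 140 = 5.8286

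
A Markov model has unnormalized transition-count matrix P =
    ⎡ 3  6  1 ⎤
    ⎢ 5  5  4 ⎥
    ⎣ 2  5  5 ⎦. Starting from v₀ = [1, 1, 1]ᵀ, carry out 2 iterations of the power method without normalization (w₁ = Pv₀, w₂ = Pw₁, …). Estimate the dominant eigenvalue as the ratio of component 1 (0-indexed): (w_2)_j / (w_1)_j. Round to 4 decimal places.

12.0000

w1 = Pv₀ = (3·1 + 6·1 + 1·1; 5·1 + 5·1 + 4·1; 2·1 + 5·1 + 5·1) = (10, 14, 12)
w2 = Pw1 = (3·10 + 6·14 + 1·12; 5·10 + 5·14 + 4·12; 2·10 + 5·14 + 5·12) = (126, 168, 150)
Ratio at component: 168 / 14 = 12.0000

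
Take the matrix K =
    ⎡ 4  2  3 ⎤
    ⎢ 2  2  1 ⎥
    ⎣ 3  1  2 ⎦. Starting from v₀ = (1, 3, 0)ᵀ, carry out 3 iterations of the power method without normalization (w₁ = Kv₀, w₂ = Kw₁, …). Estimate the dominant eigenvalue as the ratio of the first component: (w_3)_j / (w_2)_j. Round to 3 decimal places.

w1 = Kv₀ = (4·1 + 2·3 + 3·0; 2·1 + 2·3 + 1·0; 3·1 + 1·3 + 2·0) = (10, 8, 6)
w2 = Kw1 = (4·10 + 2·8 + 3·6; 2·10 + 2·8 + 1·6; 3·10 + 1·8 + 2·6) = (74, 42, 50)
w3 = Kw2 = (530, 282, 364)
Ratio at component: 530 / 74 = 7.162

7.162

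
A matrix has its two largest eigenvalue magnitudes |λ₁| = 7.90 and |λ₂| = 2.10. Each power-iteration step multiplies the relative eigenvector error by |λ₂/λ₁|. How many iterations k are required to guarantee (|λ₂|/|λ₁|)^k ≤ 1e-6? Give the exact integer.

|λ₂/λ₁| = 2.10/7.90 = 0.26582
Need k ≥ ln(1e-6) / ln(0.26582) = -13.8155 / -1.3249 ≈ 10.427
Smallest integer k satisfying the bound: 11

11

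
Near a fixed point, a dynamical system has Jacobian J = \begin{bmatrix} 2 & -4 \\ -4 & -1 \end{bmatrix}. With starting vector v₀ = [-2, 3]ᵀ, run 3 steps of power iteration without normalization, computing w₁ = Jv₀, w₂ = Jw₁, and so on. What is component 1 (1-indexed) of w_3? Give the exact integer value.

-340

w1 = Jv₀ = (-16, 5)
w2 = Jw1 = (-52, 59)
w3 = Jw2 = (-340, 149)
The requested component of w3 is -340.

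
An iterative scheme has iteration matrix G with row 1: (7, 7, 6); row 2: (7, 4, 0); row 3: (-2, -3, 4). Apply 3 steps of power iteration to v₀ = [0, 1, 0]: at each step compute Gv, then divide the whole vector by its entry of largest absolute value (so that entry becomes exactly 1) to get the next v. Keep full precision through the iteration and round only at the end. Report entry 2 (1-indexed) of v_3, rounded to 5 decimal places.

1.00000

Gv0 = (7.000000, 4.000000, -3.000000); divide by 7.000000 → v1 = (1.000000, 0.571429, -0.428571)
Gv1 = (8.428571, 9.285714, -5.428571); divide by 9.285714 → v2 = (0.907692, 1.000000, -0.584615)
Gv2 = (9.846154, 10.353846, -7.153846); divide by 10.353846 → v3 = (0.950966, 1.000000, -0.690936)
Requested entry of v3: 673/673 = 1.00000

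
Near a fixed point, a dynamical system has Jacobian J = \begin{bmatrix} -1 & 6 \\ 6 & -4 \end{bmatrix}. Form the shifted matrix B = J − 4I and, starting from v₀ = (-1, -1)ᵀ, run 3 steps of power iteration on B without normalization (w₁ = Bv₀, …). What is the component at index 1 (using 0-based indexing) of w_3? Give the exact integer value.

B = J − 4I has rows (-5, 6); (6, -8)
w1 = Bv₀ = ((-5)·(-1) + 6·(-1); 6·(-1) + (-8)·(-1)) = (-1, 2)
w2 = Bw1 = ((-5)·(-1) + 6·2; 6·(-1) + (-8)·2) = (17, -22)
w3 = Bw2 = (-217, 278)
Requested component of w3: 278

278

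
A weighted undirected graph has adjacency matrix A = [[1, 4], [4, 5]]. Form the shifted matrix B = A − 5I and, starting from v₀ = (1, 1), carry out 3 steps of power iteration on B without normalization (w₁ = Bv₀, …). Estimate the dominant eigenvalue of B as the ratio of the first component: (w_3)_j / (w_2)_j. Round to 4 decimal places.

B = A − 5I has rows (-4, 4); (4, 0)
w1 = Bv₀ = ((-4)·1 + 4·1; 4·1 + 0·1) = (0, 4)
w2 = Bw1 = ((-4)·0 + 4·4; 4·0 + 0·4) = (16, 0)
w3 = Bw2 = (-64, 64)
Ratio: -64/16 = -4.0000

-4.0000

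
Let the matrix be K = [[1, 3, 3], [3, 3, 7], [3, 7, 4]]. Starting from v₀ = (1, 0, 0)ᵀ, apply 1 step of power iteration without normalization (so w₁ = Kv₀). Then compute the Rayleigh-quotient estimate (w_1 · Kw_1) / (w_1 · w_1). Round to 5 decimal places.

λ ≈ 11.89474

w1 = Kv₀ = (1, 3, 3)
Kw1 = (19, 33, 36)
w1·Kw1 = 1·19 + 3·33 + 3·36 = 226; w1·w1 = 1·1 + 3·3 + 3·3 = 19
λ ≈ 226/19 = 11.89474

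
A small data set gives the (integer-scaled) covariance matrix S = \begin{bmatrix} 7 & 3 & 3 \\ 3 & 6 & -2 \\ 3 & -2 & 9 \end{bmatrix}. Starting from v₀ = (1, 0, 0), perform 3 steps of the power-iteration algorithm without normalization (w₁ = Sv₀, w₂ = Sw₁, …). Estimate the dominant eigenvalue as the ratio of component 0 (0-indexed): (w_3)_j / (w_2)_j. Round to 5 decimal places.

w1 = Sv₀ = (7, 3, 3)
w2 = Sw1 = (67, 33, 42)
w3 = Sw2 = (694, 315, 513)
Ratio at component: 694 / 67 = 10.35821

λ ≈ 10.35821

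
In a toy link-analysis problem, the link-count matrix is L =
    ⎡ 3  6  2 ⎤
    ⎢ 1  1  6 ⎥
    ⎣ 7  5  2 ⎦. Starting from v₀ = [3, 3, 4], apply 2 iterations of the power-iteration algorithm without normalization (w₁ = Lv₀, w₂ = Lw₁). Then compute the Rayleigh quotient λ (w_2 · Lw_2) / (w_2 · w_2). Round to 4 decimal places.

w1 = Lv₀ = (3·3 + 6·3 + 2·4; 1·3 + 1·3 + 6·4; 7·3 + 5·3 + 2·4) = (35, 30, 44)
w2 = Lw1 = (3·35 + 6·30 + 2·44; 1·35 + 1·30 + 6·44; 7·35 + 5·30 + 2·44) = (373, 329, 483)
Lw2 = (4059, 3600, 5222)
w2·Lw2 = 373·4059 + 329·3600 + 483·5222 = 5220633; w2·w2 = 373·373 + 329·329 + 483·483 = 480659
λ ≈ 5220633/480659 = 10.8614

λ ≈ 10.8614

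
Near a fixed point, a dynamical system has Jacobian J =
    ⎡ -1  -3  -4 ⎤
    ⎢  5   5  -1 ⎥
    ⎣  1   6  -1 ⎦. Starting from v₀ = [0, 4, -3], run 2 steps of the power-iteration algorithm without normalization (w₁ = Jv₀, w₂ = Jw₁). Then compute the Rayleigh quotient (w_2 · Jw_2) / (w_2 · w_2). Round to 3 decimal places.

λ ≈ 1.395

w1 = Jv₀ = ((-1)·0 + (-3)·4 + (-4)·(-3); 5·0 + 5·4 + (-1)·(-3); 1·0 + 6·4 + (-1)·(-3)) = (0, 23, 27)
w2 = Jw1 = ((-1)·0 + (-3)·23 + (-4)·27; 5·0 + 5·23 + (-1)·27; 1·0 + 6·23 + (-1)·27) = (-177, 88, 111)
Jw2 = (-531, -556, 240)
w2·Jw2 = (-177)·(-531) + 88·(-556) + 111·240 = 71699; w2·w2 = (-177)·(-177) + 88·88 + 111·111 = 51394
λ ≈ 71699/51394 = 1.395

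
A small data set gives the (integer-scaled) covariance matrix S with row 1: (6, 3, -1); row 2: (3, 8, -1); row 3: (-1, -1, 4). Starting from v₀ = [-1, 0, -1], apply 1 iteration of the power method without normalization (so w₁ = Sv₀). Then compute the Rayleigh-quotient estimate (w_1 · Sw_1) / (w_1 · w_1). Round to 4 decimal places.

6.2105

w1 = Sv₀ = (-5, -2, -3)
Sw1 = (-33, -28, -5)
w1·Sw1 = (-5)·(-33) + (-2)·(-28) + (-3)·(-5) = 236; w1·w1 = (-5)·(-5) + (-2)·(-2) + (-3)·(-3) = 38
λ ≈ 236/38 = 6.2105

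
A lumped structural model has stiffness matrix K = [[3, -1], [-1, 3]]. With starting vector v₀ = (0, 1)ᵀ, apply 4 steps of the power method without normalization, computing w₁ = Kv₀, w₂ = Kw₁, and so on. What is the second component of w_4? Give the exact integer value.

136

w1 = Kv₀ = (3·0 + (-1)·1; (-1)·0 + 3·1) = (-1, 3)
w2 = Kw1 = (3·(-1) + (-1)·3; (-1)·(-1) + 3·3) = (-6, 10)
w3 = Kw2 = (-28, 36)
w4 = Kw3 = (-120, 136)
The requested component of w4 is 136.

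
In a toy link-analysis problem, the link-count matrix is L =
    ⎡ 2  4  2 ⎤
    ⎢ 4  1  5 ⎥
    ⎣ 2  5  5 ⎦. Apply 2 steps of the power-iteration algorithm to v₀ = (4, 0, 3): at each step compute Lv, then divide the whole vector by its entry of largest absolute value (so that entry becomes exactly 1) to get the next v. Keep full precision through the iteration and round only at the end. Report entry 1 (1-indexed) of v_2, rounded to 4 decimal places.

Lv0 = (14.00000, 31.00000, 23.00000); divide by 31.00000 → v1 = (0.45161, 1.00000, 0.74194)
Lv1 = (6.38710, 6.51613, 9.61290); divide by 9.61290 → v2 = (0.66443, 0.67785, 1.00000)
Requested entry of v2: 198/298 = 0.6644

0.6644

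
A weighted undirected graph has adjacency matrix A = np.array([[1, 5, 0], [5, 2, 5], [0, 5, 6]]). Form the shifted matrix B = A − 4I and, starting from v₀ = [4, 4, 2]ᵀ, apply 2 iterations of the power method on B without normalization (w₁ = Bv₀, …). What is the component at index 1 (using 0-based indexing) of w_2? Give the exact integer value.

116

B = A − 4I has rows (-3, 5, 0); (5, -2, 5); (0, 5, 2)
w1 = Bv₀ = (8, 22, 24)
w2 = Bw1 = (86, 116, 158)
Requested component of w2: 116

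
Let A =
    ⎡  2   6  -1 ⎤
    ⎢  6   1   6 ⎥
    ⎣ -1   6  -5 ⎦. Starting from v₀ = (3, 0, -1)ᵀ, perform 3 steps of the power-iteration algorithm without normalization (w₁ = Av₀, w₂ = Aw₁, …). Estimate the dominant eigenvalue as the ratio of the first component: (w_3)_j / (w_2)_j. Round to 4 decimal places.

6.0595

w1 = Av₀ = (7, 12, 2)
w2 = Aw1 = (84, 66, 55)
w3 = Aw2 = (509, 900, 37)
Ratio at component: 509 / 84 = 6.0595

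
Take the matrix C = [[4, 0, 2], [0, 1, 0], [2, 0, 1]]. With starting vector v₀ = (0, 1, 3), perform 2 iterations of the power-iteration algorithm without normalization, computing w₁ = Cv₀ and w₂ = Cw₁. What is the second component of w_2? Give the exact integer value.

1

w1 = Cv₀ = (4·0 + 0·1 + 2·3; 0·0 + 1·1 + 0·3; 2·0 + 0·1 + 1·3) = (6, 1, 3)
w2 = Cw1 = (4·6 + 0·1 + 2·3; 0·6 + 1·1 + 0·3; 2·6 + 0·1 + 1·3) = (30, 1, 15)
The requested component of w2 is 1.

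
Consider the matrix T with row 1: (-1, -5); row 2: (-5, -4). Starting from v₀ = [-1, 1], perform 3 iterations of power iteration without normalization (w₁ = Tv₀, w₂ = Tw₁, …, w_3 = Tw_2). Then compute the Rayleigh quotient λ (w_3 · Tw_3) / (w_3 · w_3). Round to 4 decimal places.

w1 = Tv₀ = (-4, 1)
w2 = Tw1 = (-1, 16)
w3 = Tw2 = (-79, -59)
Tw3 = (374, 631)
w3·Tw3 = (-79)·374 + (-59)·631 = -66775; w3·w3 = (-79)·(-79) + (-59)·(-59) = 9722
λ ≈ -66775/9722 = -6.8684

λ ≈ -6.8684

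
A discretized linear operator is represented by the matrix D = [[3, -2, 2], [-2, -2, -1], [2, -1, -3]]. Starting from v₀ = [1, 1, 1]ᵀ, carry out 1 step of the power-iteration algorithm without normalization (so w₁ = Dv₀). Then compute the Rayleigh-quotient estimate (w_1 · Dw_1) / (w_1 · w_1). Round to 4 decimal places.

-0.5000

w1 = Dv₀ = (3, -5, -2)
Dw1 = (15, 6, 17)
w1·Dw1 = 3·15 + (-5)·6 + (-2)·17 = -19; w1·w1 = 3·3 + (-5)·(-5) + (-2)·(-2) = 38
λ ≈ -19/38 = -0.5000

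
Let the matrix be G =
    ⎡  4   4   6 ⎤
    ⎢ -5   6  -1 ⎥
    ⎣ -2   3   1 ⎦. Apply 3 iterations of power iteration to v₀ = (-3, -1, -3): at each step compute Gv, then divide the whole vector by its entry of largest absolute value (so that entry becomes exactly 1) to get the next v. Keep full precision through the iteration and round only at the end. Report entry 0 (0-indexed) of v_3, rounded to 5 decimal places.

Gv0 = (-34.000000, 12.000000, 0.000000); divide by -34.000000 → v1 = (1.000000, -0.352941, 0.000000)
Gv1 = (2.588235, -7.117647, -3.058824); divide by -7.117647 → v2 = (-0.363636, 1.000000, 0.429752)
Gv2 = (5.123967, 7.388430, 4.157025); divide by 7.388430 → v3 = (0.693512, 1.000000, 0.562640)
Requested entry of v3: 1240/1788 = 0.69351

0.69351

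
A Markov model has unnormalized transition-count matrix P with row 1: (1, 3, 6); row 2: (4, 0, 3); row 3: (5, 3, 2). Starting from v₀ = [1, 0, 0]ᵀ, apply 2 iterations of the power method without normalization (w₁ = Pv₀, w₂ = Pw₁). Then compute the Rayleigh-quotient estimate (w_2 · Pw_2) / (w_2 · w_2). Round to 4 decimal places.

λ ≈ 8.4638

w1 = Pv₀ = (1, 4, 5)
w2 = Pw1 = (43, 19, 27)
Pw2 = (262, 253, 326)
w2·Pw2 = 43·262 + 19·253 + 27·326 = 24875; w2·w2 = 43·43 + 19·19 + 27·27 = 2939
λ ≈ 24875/2939 = 8.4638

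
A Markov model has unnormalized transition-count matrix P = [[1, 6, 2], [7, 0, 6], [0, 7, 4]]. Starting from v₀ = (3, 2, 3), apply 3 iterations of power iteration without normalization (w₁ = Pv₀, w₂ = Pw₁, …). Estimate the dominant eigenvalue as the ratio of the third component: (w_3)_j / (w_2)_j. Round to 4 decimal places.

w1 = Pv₀ = (21, 39, 26)
w2 = Pw1 = (307, 303, 377)
w3 = Pw2 = (2879, 4411, 3629)
Ratio at component: 3629 / 377 = 9.6260

9.6260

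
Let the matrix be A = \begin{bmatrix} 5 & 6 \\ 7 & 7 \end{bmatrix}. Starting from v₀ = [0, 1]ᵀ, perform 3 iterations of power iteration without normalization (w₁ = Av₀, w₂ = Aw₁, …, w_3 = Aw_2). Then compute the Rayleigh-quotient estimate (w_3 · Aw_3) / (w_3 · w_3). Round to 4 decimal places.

w1 = Av₀ = (5·0 + 6·1; 7·0 + 7·1) = (6, 7)
w2 = Aw1 = (5·6 + 6·7; 7·6 + 7·7) = (72, 91)
w3 = Aw2 = (906, 1141)
Aw3 = (11376, 14329)
w3·Aw3 = 906·11376 + 1141·14329 = 26656045; w3·w3 = 906·906 + 1141·1141 = 2122717
λ ≈ 26656045/2122717 = 12.5575

12.5575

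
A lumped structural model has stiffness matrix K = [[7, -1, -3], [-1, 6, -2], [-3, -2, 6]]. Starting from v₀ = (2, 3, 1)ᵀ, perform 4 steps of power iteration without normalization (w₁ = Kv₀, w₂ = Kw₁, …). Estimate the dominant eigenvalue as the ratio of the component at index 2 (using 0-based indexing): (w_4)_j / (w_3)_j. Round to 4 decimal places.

9.4796

w1 = Kv₀ = (8, 14, -6)
w2 = Kw1 = (60, 88, -88)
w3 = Kw2 = (596, 644, -884)
w4 = Kw3 = (6180, 5036, -8380)
Ratio at component: -8380 / -884 = 9.4796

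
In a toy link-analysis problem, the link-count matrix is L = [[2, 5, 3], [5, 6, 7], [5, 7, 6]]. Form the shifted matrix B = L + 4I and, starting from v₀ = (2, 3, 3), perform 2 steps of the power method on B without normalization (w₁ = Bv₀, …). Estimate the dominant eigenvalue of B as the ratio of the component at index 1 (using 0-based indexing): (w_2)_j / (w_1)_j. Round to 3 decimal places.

B = L + 4I has rows (6, 5, 3); (5, 10, 7); (5, 7, 10)
w1 = Bv₀ = (6·2 + 5·3 + 3·3; 5·2 + 10·3 + 7·3; 5·2 + 7·3 + 10·3) = (36, 61, 61)
w2 = Bw1 = (6·36 + 5·61 + 3·61; 5·36 + 10·61 + 7·61; 5·36 + 7·61 + 10·61) = (704, 1217, 1217)
Ratio: 1217/61 = 19.951

μ ≈ 19.951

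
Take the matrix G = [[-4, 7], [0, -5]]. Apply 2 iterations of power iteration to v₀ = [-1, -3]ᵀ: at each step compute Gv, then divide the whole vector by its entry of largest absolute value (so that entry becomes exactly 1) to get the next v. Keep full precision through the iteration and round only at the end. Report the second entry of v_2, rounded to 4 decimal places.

-0.4335

Gv0 = (-17.00000, 15.00000); divide by -17.00000 → v1 = (1.00000, -0.88235)
Gv1 = (-10.17647, 4.41176); divide by -10.17647 → v2 = (1.00000, -0.43353)
Requested entry of v2: -75/173 = -0.4335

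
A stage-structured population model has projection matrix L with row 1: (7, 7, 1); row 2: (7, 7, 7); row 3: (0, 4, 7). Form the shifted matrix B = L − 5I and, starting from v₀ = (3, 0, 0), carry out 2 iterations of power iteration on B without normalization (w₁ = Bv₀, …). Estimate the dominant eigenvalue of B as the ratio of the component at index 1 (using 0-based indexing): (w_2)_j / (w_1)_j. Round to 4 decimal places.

μ ≈ 4.0000

B = L − 5I has rows (2, 7, 1); (7, 2, 7); (0, 4, 2)
w1 = Bv₀ = (6, 21, 0)
w2 = Bw1 = (159, 84, 84)
Ratio: 84/21 = 4.0000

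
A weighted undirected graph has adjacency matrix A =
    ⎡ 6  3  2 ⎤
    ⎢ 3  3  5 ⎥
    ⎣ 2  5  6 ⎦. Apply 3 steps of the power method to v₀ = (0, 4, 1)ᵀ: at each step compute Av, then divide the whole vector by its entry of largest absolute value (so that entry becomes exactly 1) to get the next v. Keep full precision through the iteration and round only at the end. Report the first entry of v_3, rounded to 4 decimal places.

0.7506

Av0 = (14.00000, 17.00000, 26.00000); divide by 26.00000 → v1 = (0.53846, 0.65385, 1.00000)
Av1 = (7.19231, 8.57692, 10.34615); divide by 10.34615 → v2 = (0.69517, 0.82900, 1.00000)
Av2 = (8.65799, 9.57249, 11.53532); divide by 11.53532 → v3 = (0.75056, 0.82984, 1.00000)
Requested entry of v3: 2329/3103 = 0.7506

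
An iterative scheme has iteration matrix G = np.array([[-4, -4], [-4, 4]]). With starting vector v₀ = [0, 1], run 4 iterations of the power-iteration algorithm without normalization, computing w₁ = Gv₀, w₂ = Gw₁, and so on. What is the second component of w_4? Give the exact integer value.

1024

w1 = Gv₀ = ((-4)·0 + (-4)·1; (-4)·0 + 4·1) = (-4, 4)
w2 = Gw1 = ((-4)·(-4) + (-4)·4; (-4)·(-4) + 4·4) = (0, 32)
w3 = Gw2 = (-128, 128)
w4 = Gw3 = (0, 1024)
The requested component of w4 is 1024.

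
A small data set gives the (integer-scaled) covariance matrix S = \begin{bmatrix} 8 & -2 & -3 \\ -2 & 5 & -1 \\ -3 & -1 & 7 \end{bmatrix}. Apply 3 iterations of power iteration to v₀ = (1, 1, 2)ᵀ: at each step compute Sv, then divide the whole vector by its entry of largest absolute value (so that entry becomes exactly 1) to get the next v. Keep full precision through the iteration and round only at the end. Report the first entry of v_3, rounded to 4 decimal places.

Sv0 = (0.00000, 1.00000, 10.00000); divide by 10.00000 → v1 = (0.00000, 0.10000, 1.00000)
Sv1 = (-3.20000, -0.50000, 6.90000); divide by 6.90000 → v2 = (-0.46377, -0.07246, 1.00000)
Sv2 = (-6.56522, -0.43478, 8.46377); divide by 8.46377 → v3 = (-0.77568, -0.05137, 1.00000)
Requested entry of v3: -453/584 = -0.7757

-0.7757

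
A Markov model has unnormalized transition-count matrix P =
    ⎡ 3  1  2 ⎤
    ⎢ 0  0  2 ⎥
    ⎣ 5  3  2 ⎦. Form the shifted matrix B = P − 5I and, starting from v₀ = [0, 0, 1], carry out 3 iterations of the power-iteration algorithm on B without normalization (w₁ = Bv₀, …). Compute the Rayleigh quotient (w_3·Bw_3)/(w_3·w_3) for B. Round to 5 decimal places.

B = P − 5I has rows (-2, 1, 2); (0, -5, 2); (5, 3, -3)
w1 = Bv₀ = ((-2)·0 + 1·0 + 2·1; 0·0 + (-5)·0 + 2·1; 5·0 + 3·0 + (-3)·1) = (2, 2, -3)
w2 = Bw1 = ((-2)·2 + 1·2 + 2·(-3); 0·2 + (-5)·2 + 2·(-3); 5·2 + 3·2 + (-3)·(-3)) = (-8, -16, 25)
w3 = Bw2 = (50, 130, -163)
Bw3 = (-296, -976, 1129)
w3·Bw3 = -325707; w3·w3 = 45969; μ ≈ -325707/45969 = -7.08536

μ ≈ -7.08536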